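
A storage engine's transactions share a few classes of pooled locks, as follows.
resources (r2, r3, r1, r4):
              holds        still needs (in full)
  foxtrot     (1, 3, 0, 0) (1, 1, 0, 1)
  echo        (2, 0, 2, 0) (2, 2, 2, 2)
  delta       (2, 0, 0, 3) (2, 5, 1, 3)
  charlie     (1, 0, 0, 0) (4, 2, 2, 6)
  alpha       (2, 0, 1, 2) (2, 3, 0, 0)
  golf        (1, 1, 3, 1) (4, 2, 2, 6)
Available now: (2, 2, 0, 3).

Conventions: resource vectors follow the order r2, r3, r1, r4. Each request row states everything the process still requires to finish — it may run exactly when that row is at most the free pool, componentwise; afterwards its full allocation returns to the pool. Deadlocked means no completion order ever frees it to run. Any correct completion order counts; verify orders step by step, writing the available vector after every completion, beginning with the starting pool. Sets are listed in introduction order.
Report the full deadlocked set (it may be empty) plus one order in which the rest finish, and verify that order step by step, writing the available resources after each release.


Deadlocked: echo, charlie and golf.
Key observation: after foxtrot, alpha, delta complete, (7, 5, 1, 8) is the best the pool ever gets, yet each leftover process wants more r1.
One completion order for the rest: foxtrot, alpha, delta. Check, step by step:
  pool = (2, 2, 0, 3)
  foxtrot: need (1, 1, 0, 1) fits (2, 2, 0, 3); releases (1, 3, 0, 0), pool now (3, 5, 0, 3)
  alpha: need (2, 3, 0, 0) fits (3, 5, 0, 3); releases (2, 0, 1, 2), pool now (5, 5, 1, 5)
  delta: need (2, 5, 1, 3) fits (5, 5, 1, 5); releases (2, 0, 0, 3), pool now (7, 5, 1, 8)
The blocked processes can never fit:
  blocked: echo wants (2, 2, 2, 2), pool (7, 5, 1, 8) — not enough r1
  blocked: charlie wants (4, 2, 2, 6), pool (7, 5, 1, 8) — not enough r1
  blocked: golf wants (4, 2, 2, 6), pool (7, 5, 1, 8) — not enough r1


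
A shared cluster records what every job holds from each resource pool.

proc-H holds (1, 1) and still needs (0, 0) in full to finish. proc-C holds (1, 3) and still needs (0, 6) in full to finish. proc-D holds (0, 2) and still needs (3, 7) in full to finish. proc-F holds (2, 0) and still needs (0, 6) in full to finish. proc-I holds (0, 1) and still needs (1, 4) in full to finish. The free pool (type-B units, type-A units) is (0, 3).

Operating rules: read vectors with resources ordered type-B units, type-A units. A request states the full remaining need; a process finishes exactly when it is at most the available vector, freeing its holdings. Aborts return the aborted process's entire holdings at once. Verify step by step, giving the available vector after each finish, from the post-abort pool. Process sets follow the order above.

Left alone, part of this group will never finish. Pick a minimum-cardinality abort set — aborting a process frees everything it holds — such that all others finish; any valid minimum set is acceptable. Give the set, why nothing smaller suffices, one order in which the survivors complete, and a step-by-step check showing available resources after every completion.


The answer: abort proc-C.
Key observation: no ordering could ever have run proc-F before the abort of proc-C; with (1, 3) back in the pool it fits at step 1.
Why nothing smaller works: aborting no one leaves the state deadlocked as given.
One survivor order: proc-F, proc-I, proc-D, proc-H. Verifying each step (post-abort pool first):
  pool = (1, 6)
  proc-F: need (0, 6) fits (1, 6); releases (2, 0), pool now (3, 6)
  proc-I: need (1, 4) fits (3, 6); releases (0, 1), pool now (3, 7)
  proc-D: need (3, 7) fits (3, 7); releases (0, 2), pool now (3, 9)
  proc-H: need (0, 0) fits (3, 9); releases (1, 1), pool now (4, 10)


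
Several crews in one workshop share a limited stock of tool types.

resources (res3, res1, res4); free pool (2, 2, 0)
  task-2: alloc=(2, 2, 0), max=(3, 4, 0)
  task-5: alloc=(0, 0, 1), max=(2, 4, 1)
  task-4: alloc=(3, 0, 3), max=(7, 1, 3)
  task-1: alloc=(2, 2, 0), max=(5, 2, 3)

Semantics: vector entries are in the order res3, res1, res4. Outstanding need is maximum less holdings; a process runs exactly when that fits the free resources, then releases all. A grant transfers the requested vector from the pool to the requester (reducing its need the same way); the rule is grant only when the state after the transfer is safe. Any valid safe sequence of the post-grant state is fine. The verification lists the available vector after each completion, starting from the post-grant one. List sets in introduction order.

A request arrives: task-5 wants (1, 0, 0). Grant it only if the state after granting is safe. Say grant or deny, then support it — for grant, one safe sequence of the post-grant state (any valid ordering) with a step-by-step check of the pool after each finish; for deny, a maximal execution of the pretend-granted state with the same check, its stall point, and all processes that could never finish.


GRANT. The post-grant state is safe; one safe sequence: task-2, task-5, task-4, task-1.
Key observation: the grant leaves (1, 2, 0) free — enough for task-2, whose release restarts the cascade.
Verifying the post-grant state step by step:
  pool = (1, 2, 0)
  run task-2 (needs (1, 2, 0), free (1, 2, 0)); after release of (2, 2, 0) the pool is (3, 4, 0)
  run task-5 (needs (1, 4, 0), free (3, 4, 0)); after release of (1, 0, 1) the pool is (4, 4, 1)
  run task-4 (needs (4, 1, 0), free (4, 4, 1)); after release of (3, 0, 3) the pool is (7, 4, 4)
  run task-1 (needs (3, 0, 3), free (7, 4, 4)); after release of (2, 2, 0) the pool is (9, 6, 4)


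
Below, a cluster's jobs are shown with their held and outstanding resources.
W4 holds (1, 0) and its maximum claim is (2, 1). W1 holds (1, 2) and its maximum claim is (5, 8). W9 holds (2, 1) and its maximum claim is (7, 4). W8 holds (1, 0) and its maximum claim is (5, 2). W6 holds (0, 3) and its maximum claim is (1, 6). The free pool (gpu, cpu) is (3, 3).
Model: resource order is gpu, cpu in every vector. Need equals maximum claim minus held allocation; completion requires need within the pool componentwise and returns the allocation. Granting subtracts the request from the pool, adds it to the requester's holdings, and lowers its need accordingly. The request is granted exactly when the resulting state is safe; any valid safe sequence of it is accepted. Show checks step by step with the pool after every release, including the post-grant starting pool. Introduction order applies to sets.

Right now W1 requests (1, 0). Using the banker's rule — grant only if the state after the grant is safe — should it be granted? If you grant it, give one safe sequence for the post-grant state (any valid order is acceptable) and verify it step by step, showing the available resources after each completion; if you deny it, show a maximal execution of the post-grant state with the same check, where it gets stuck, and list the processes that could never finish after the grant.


GRANT. The post-grant state is safe; one safe sequence: W6, W4, W1, W8, W9.
Key observation: post-grant, (2, 3) remains, and an order beginning with W6 completes everyone.
Verifying the post-grant state step by step:
  pool = (2, 3)
  run W6 (needs (1, 3), free (2, 3)); after release of (0, 3) the pool is (2, 6)
  run W4 (needs (1, 1), free (2, 6)); after release of (1, 0) the pool is (3, 6)
  run W1 (needs (3, 6), free (3, 6)); after release of (2, 2) the pool is (5, 8)
  run W8 (needs (4, 2), free (5, 8)); after release of (1, 0) the pool is (6, 8)
  run W9 (needs (5, 3), free (6, 8)); after release of (2, 1) the pool is (8, 9)


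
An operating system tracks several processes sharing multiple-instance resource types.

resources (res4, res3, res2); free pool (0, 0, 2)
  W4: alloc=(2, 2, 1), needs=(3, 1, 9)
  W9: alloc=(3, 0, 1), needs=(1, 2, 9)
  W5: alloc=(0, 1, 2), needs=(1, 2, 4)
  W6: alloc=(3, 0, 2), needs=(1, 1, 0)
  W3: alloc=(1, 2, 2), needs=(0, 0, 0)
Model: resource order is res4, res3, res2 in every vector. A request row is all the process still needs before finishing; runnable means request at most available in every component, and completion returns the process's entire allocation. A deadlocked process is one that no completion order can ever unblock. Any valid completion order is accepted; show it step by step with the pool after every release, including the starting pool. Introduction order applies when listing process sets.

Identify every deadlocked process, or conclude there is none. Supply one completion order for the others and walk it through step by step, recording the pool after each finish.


Deadlocked: W4 and W9.
Key observation: the wall is res2: completing W3, W5, W6 brings the pool only to (4, 3, 8), and all the rest need more.
A valid finishing order for the others: W3, W5, W6. Step-by-step check:
  pool = (0, 0, 2)
  W3 needs (0, 0, 0) <= (0, 0, 2) -> finishes; pool += (1, 2, 2) = (1, 2, 4)
  W5 needs (1, 2, 4) <= (1, 2, 4) -> finishes; pool += (0, 1, 2) = (1, 3, 6)
  W6 needs (1, 1, 0) <= (1, 3, 6) -> finishes; pool += (3, 0, 2) = (4, 3, 8)
The blocked processes can never fit:
  W4 still needs (3, 1, 9) but only (4, 3, 8) is free — short on res2
  W9 still needs (1, 2, 9) but only (4, 3, 8) is free — short on res2


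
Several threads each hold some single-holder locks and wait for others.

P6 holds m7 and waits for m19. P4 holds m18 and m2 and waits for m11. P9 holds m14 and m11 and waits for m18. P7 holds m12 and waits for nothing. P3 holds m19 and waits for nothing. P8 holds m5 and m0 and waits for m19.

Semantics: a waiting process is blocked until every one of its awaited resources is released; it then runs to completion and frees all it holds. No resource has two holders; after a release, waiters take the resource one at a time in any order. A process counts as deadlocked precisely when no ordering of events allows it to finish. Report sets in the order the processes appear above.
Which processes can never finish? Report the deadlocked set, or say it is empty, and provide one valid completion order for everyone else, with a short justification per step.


The deadlocked set is P4 and P9.
Key observation: the wait chain closes on itself along P4 -> P9 -> P4; no other process is dragged down with it.
The rest can finish in the order P3, P7, P8, P6.
Check, step by step:
  run P3 (it waits on nothing); releases m19
  run P7 (it waits on nothing); releases m12
  P8: everything it awaited (m19) is free; runs, freeing m5 and m0
  P6: everything it awaited (m19) is free; runs, freeing m7


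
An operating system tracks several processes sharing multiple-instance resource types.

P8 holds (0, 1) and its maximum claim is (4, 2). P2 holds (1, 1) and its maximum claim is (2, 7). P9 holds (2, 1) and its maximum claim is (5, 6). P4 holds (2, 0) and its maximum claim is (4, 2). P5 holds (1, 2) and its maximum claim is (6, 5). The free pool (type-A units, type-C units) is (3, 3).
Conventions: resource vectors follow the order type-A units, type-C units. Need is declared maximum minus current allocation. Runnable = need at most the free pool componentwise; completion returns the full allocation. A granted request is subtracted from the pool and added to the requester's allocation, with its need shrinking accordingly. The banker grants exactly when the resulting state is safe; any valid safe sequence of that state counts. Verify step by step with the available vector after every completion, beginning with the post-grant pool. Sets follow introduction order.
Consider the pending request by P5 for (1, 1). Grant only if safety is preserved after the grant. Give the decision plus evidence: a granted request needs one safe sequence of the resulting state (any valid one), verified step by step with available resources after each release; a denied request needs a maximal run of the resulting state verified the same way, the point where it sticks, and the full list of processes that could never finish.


GRANT: granting preserves safety; a valid post-grant sequence is P4, P5, P9, P8, P2.
Key observation: the grant leaves (2, 2) free — enough for P4, whose release restarts the cascade.
Step-by-step check of the post-grant state:
  pool = (2, 2)
  P4: need (2, 2) fits (2, 2); releases (2, 0), pool now (4, 2)
  P5: need (4, 2) fits (4, 2); releases (2, 3), pool now (6, 5)
  P9: need (3, 5) fits (6, 5); releases (2, 1), pool now (8, 6)
  P8: need (4, 1) fits (8, 6); releases (0, 1), pool now (8, 7)
  P2: need (1, 6) fits (8, 7); releases (1, 1), pool now (9, 8)


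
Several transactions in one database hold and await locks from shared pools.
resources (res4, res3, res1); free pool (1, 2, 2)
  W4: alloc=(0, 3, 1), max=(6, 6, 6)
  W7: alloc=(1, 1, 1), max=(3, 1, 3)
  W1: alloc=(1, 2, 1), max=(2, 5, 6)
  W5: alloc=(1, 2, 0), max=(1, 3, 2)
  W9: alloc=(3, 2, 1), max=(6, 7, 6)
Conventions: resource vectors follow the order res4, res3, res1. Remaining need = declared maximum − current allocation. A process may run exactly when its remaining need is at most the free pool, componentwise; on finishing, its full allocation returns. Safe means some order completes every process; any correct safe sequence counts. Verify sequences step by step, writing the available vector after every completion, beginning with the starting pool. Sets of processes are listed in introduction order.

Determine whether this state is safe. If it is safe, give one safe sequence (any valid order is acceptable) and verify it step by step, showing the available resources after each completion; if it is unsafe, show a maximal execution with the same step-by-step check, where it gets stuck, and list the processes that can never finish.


UNSAFE.
Key observation: once W5, W7 finish, the pool peaks at (3, 5, 3) — and every remaining process still needs more res1 than that.
A maximal execution: W5, W7 — then nothing else fits. Walking it through:
  pool = (1, 2, 2)
  W5 needs (0, 1, 2) <= (1, 2, 2) -> finishes; pool += (1, 2, 0) = (2, 4, 2)
  W7 needs (2, 0, 2) <= (2, 4, 2) -> finishes; pool += (1, 1, 1) = (3, 5, 3)
  blocked: W4 wants (6, 3, 5), pool (3, 5, 3) — not enough res4 and res1
  blocked: W1 wants (1, 3, 5), pool (3, 5, 3) — not enough res1
  blocked: W9 wants (3, 5, 5), pool (3, 5, 3) — not enough res1
Never able to finish: W4, W1 and W9.


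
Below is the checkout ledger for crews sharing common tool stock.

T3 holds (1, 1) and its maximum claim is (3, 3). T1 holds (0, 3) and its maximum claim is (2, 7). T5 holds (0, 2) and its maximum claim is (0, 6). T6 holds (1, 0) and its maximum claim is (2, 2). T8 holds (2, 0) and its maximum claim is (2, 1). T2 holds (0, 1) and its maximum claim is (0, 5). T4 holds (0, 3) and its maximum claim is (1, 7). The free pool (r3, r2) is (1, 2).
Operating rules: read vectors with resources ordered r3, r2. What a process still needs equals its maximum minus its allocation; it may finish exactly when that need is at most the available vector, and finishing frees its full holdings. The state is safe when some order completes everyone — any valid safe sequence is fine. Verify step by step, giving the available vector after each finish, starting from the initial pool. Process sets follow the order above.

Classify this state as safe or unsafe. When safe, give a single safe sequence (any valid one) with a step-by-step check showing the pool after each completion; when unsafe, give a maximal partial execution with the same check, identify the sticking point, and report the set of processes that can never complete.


UNSAFE.
Key observation: no order helps: past T6, T8, T3, the free pool tops out at (5, 3), below what each blocked process needs in r2.
A maximal execution: T6, T8, T3 — then nothing else fits. Verifying each step:
  pool = (1, 2)
  run T6 (needs (1, 2), free (1, 2)); after release of (1, 0) the pool is (2, 2)
  run T8 (needs (0, 1), free (2, 2)); after release of (2, 0) the pool is (4, 2)
  run T3 (needs (2, 2), free (4, 2)); after release of (1, 1) the pool is (5, 3)
  blocked: T1 wants (2, 4), pool (5, 3) — not enough r2
  blocked: T5 wants (0, 4), pool (5, 3) — not enough r2
  blocked: T2 wants (0, 4), pool (5, 3) — not enough r2
  blocked: T4 wants (1, 4), pool (5, 3) — not enough r2
Never able to finish: T1, T5, T2 and T4.


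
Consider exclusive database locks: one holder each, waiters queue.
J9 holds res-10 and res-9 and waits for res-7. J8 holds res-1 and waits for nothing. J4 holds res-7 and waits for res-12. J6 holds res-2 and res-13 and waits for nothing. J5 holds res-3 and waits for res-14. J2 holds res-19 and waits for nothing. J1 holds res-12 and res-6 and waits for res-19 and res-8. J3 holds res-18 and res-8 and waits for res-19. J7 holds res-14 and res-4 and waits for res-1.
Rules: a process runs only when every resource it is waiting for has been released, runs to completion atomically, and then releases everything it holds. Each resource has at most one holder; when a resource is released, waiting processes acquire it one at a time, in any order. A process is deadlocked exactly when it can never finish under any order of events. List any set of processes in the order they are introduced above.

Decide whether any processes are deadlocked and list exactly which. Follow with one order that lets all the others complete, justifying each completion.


Nothing here is deadlocked.
Key observation: the waits form no ring: some process can always run, and its releases unblock the others one by one.
A valid finishing order for the others: J6, J2, J3, J8, J7, J1, J4, J5, J9.
Walking it through:
  J6: no waits; runs immediately, freeing res-2 and res-13
  J2: no waits; runs immediately, freeing res-19
  J3 waits on res-19 — all released -> runs and releases res-18 and res-8
  J8: no waits; runs immediately, freeing res-1
  J7 waits on res-1 — all released -> runs and releases res-14 and res-4
  J1 waits on res-19 and res-8 — all released -> runs and releases res-12 and res-6
  J4 waits on res-12 — all released -> runs and releases res-7
  J5 waits on res-14 — all released -> runs and releases res-3
  J9 waits on res-7 — all released -> runs and releases res-10 and res-9


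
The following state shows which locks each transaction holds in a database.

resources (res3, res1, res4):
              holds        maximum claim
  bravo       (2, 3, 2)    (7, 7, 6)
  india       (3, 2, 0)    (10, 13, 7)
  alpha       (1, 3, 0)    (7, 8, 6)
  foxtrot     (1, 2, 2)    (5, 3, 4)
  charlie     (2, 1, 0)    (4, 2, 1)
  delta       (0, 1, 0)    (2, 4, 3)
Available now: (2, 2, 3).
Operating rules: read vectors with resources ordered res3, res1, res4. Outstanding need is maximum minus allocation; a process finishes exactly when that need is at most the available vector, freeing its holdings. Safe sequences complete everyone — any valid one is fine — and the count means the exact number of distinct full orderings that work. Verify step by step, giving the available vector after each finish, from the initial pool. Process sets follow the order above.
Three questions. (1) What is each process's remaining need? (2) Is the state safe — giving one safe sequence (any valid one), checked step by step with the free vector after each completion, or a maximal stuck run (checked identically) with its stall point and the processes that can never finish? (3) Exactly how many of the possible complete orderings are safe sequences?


(1) Remaining need (order res3, res1, res4):
  bravo: (5, 4, 4)
  india: (7, 11, 7)
  alpha: (6, 5, 6)
  foxtrot: (4, 1, 2)
  charlie: (2, 1, 1)
  delta: (2, 3, 3)
(2) SAFE, for example via the order charlie, delta, foxtrot, bravo, alpha, india.
Key observation: charlie marks the first exact bind of the order: its need (2, 1, 1) fits the free (2, 2, 3) with zero slack on a requested resource.
Check, step by step:
  pool = (2, 2, 3)
  run charlie (needs (2, 1, 1), free (2, 2, 3)); after release of (2, 1, 0) the pool is (4, 3, 3)
  run delta (needs (2, 3, 3), free (4, 3, 3)); after release of (0, 1, 0) the pool is (4, 4, 3)
  run foxtrot (needs (4, 1, 2), free (4, 4, 3)); after release of (1, 2, 2) the pool is (5, 6, 5)
  run bravo (needs (5, 4, 4), free (5, 6, 5)); after release of (2, 3, 2) the pool is (7, 9, 7)
  run alpha (needs (6, 5, 6), free (7, 9, 7)); after release of (1, 3, 0) the pool is (8, 12, 7)
  run india (needs (7, 11, 7), free (8, 12, 7)); after release of (3, 2, 0) the pool is (11, 14, 7)
(3) The exact count: 5 of the possible complete orderings are safe sequences.


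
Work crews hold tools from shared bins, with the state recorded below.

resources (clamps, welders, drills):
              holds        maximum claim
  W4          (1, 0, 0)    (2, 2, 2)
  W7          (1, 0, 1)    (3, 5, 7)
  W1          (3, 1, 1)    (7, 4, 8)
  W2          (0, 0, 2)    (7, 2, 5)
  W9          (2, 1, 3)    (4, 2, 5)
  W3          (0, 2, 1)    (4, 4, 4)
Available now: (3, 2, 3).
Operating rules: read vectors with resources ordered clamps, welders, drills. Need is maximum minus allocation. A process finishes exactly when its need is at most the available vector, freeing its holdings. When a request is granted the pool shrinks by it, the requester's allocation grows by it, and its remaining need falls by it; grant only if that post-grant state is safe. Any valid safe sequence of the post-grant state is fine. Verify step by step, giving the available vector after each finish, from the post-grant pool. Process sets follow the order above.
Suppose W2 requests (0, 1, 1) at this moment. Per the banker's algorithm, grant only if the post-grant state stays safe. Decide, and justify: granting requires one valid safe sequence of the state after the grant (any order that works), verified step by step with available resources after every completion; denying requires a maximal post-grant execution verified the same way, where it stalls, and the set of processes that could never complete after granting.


DENY. Granting would leave the state unsafe.
Key observation: after W9, W3, W4 the pool peaks at (6, 4, 6), and each blocked process is short somewhere: W7 on welders; W1 on drills; W2 on clamps.
On the post-grant state, W9, W3, W4 is a maximal run — nothing extends it. Walking it through:
  pool = (3, 1, 2)
  run W9 (needs (2, 1, 2), free (3, 1, 2)); after release of (2, 1, 3) the pool is (5, 2, 5)
  run W3 (needs (4, 2, 3), free (5, 2, 5)); after release of (0, 2, 1) the pool is (5, 4, 6)
  run W4 (needs (1, 2, 2), free (5, 4, 6)); after release of (1, 0, 0) the pool is (6, 4, 6)
  W7 cannot run: need (2, 5, 6) vs free (6, 4, 6) (insufficient welders)
  W1 cannot run: need (4, 3, 7) vs free (6, 4, 6) (insufficient drills)
  W2 cannot run: need (7, 1, 2) vs free (6, 4, 6) (insufficient clamps)
Had the request been granted, W7, W1 and W2 could never finish.


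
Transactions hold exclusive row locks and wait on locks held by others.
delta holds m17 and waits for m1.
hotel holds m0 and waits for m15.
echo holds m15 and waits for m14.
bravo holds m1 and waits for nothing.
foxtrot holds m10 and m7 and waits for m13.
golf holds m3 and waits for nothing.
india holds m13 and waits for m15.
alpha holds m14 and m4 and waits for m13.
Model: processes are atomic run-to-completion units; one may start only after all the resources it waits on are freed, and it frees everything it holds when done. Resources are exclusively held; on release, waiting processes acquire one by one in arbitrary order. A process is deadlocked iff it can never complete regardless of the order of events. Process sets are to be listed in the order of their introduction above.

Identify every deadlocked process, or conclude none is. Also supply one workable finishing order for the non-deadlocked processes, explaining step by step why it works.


Deadlocked set: hotel, echo, foxtrot, india and alpha.
Key observation: the waits loop around echo -> alpha -> india -> echo with no way out; hotel and foxtrot wait into the deadlock from upstream.
One completion order for the rest: bravo, golf, delta.
Verifying each step:
  bravo: no waits; runs immediately, freeing m1
  golf: no waits; runs immediately, freeing m3
  run delta (all its waits — m1 — are resolved); releases m17


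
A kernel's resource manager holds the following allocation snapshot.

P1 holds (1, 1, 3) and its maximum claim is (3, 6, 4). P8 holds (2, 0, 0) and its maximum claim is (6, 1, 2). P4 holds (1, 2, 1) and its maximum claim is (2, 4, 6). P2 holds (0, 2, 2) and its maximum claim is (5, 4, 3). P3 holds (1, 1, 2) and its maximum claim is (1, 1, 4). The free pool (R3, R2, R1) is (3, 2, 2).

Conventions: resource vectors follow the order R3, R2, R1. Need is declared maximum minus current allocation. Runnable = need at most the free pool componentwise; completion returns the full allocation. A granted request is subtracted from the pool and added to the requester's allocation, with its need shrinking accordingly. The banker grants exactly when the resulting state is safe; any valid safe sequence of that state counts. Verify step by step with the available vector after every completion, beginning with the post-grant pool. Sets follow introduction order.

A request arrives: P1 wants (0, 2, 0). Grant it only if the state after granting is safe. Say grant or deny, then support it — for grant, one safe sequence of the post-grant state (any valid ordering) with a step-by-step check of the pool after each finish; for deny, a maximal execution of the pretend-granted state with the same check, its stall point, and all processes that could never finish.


DENY: after the grant no complete ordering would exist.
Key observation: P3, P8 can finish, but then (6, 1, 4) is all there is, and the blocked group's R2 demands exceed it.
On the post-grant state, P3, P8 is a maximal run — nothing extends it. Verifying each step:
  pool = (3, 0, 2)
  P3: need (0, 0, 2) fits (3, 0, 2); releases (1, 1, 2), pool now (4, 1, 4)
  P8: need (4, 1, 2) fits (4, 1, 4); releases (2, 0, 0), pool now (6, 1, 4)
  blocked: P1 wants (2, 3, 1), pool (6, 1, 4) — not enough R2
  blocked: P4 wants (1, 2, 5), pool (6, 1, 4) — not enough R2 and R1
  blocked: P2 wants (5, 2, 1), pool (6, 1, 4) — not enough R2
Had the request been granted, P1, P4 and P2 could never finish.


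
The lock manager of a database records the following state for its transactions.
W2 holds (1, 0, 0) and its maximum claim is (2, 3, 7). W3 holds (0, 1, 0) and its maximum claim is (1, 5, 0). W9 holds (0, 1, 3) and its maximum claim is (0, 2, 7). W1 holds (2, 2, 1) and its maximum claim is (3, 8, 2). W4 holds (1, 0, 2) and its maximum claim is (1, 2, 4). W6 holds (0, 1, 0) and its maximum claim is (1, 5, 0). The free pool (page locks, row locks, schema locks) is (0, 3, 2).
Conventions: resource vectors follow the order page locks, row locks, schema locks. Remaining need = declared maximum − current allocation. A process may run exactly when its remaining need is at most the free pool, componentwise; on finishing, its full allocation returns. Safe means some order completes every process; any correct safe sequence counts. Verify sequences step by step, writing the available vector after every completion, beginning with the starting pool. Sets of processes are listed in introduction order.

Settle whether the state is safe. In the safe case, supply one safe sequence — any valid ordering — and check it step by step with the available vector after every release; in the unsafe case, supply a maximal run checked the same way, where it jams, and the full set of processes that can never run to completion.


SAFE, for example via the order W4, W9, W3, W6, W2, W1.
Key observation: at W4 the run first touches a limit — (0, 2, 2) against (0, 3, 2), exact on a resource it actually requests.
Step-by-step check:
  pool = (0, 3, 2)
  run W4 (needs (0, 2, 2), free (0, 3, 2)); after release of (1, 0, 2) the pool is (1, 3, 4)
  run W9 (needs (0, 1, 4), free (1, 3, 4)); after release of (0, 1, 3) the pool is (1, 4, 7)
  run W3 (needs (1, 4, 0), free (1, 4, 7)); after release of (0, 1, 0) the pool is (1, 5, 7)
  run W6 (needs (1, 4, 0), free (1, 5, 7)); after release of (0, 1, 0) the pool is (1, 6, 7)
  run W2 (needs (1, 3, 7), free (1, 6, 7)); after release of (1, 0, 0) the pool is (2, 6, 7)
  run W1 (needs (1, 6, 1), free (2, 6, 7)); after release of (2, 2, 1) the pool is (4, 8, 8)


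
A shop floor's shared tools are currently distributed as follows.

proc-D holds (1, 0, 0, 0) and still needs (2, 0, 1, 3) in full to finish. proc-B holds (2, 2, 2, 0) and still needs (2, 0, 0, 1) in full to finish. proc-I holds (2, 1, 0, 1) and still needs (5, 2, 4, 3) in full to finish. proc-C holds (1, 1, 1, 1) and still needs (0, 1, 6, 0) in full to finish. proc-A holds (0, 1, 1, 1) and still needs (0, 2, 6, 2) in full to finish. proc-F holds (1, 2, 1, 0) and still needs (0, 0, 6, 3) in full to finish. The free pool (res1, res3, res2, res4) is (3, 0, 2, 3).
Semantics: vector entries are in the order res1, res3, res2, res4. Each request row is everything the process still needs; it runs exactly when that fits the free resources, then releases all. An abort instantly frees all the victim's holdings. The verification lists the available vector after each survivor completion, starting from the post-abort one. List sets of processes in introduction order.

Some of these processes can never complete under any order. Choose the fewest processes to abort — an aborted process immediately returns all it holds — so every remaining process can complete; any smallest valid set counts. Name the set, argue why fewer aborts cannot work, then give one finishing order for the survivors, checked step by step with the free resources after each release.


Abort proc-C and proc-F.
Key observation: proc-A could never have finished before the abort; with (2, 3, 2, 1) returned by proc-C and proc-F, it fits at step 4.
Minimality, checking each single-abort alternative: proc-D alone leaves proc-C blocked (short on res2); proc-B alone leaves proc-C blocked (short on res2); proc-I alone leaves proc-C blocked (short on res2); proc-C alone leaves proc-A blocked (short on res2); proc-A alone leaves proc-C blocked (short on res2); proc-F alone leaves proc-C blocked (short on res2).
One survivor order: proc-B, proc-I, proc-D, proc-A. Walking it through (post-abort pool first):
  pool = (5, 3, 4, 4)
  run proc-B (needs (2, 0, 0, 1), free (5, 3, 4, 4)); after release of (2, 2, 2, 0) the pool is (7, 5, 6, 4)
  run proc-I (needs (5, 2, 4, 3), free (7, 5, 6, 4)); after release of (2, 1, 0, 1) the pool is (9, 6, 6, 5)
  run proc-D (needs (2, 0, 1, 3), free (9, 6, 6, 5)); after release of (1, 0, 0, 0) the pool is (10, 6, 6, 5)
  run proc-A (needs (0, 2, 6, 2), free (10, 6, 6, 5)); after release of (0, 1, 1, 1) the pool is (10, 7, 7, 6)


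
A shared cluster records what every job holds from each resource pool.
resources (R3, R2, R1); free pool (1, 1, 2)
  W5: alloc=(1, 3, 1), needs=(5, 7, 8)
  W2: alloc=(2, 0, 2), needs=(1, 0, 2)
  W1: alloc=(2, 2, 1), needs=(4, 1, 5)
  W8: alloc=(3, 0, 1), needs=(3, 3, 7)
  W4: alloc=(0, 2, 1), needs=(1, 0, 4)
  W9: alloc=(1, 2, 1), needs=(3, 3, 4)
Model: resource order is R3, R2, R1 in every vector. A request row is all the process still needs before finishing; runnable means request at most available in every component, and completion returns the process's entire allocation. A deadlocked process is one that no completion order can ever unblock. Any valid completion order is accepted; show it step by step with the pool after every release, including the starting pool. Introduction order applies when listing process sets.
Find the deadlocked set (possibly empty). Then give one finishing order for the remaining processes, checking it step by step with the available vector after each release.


No process is deadlocked.
Key observation: W2 leads a chain of completions in which each release enables another process.
The rest can finish in the order W2, W4, W9, W1, W8, W5. Walking it through:
  pool = (1, 1, 2)
  run W2 (needs (1, 0, 2), free (1, 1, 2)); after release of (2, 0, 2) the pool is (3, 1, 4)
  run W4 (needs (1, 0, 4), free (3, 1, 4)); after release of (0, 2, 1) the pool is (3, 3, 5)
  run W9 (needs (3, 3, 4), free (3, 3, 5)); after release of (1, 2, 1) the pool is (4, 5, 6)
  run W1 (needs (4, 1, 5), free (4, 5, 6)); after release of (2, 2, 1) the pool is (6, 7, 7)
  run W8 (needs (3, 3, 7), free (6, 7, 7)); after release of (3, 0, 1) the pool is (9, 7, 8)
  run W5 (needs (5, 7, 8), free (9, 7, 8)); after release of (1, 3, 1) the pool is (10, 10, 9)


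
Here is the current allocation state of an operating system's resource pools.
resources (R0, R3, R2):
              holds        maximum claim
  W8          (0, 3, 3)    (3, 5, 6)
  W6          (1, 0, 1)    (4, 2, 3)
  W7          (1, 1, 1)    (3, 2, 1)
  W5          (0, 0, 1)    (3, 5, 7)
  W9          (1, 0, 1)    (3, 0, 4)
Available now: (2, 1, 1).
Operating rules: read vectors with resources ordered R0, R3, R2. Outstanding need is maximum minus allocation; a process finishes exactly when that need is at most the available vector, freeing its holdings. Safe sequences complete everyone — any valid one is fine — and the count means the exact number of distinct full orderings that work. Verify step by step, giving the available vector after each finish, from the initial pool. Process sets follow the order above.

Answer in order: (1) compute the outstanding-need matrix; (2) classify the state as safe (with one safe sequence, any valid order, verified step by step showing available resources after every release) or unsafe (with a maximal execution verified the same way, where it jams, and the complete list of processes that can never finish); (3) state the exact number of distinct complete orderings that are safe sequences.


(1) Remaining need (order R0, R3, R2):
  W8: (3, 2, 3)
  W6: (3, 2, 2)
  W7: (2, 1, 0)
  W5: (3, 5, 6)
  W9: (2, 0, 3)
(2) SAFE, for example via the order W7, W6, W8, W9, W5.
Key observation: W7 is the earliest step where a requested resource binds exactly: need (2, 1, 0), pool (2, 1, 1) at its turn.
Walking it through:
  pool = (2, 1, 1)
  W7: need (2, 1, 0) fits (2, 1, 1); releases (1, 1, 1), pool now (3, 2, 2)
  W6: need (3, 2, 2) fits (3, 2, 2); releases (1, 0, 1), pool now (4, 2, 3)
  W8: need (3, 2, 3) fits (4, 2, 3); releases (0, 3, 3), pool now (4, 5, 6)
  W9: need (2, 0, 3) fits (4, 5, 6); releases (1, 0, 1), pool now (5, 5, 7)
  W5: need (3, 5, 6) fits (5, 5, 7); releases (0, 0, 1), pool now (5, 5, 8)
(3) The exact count: 3 of the possible complete orderings are safe sequences.


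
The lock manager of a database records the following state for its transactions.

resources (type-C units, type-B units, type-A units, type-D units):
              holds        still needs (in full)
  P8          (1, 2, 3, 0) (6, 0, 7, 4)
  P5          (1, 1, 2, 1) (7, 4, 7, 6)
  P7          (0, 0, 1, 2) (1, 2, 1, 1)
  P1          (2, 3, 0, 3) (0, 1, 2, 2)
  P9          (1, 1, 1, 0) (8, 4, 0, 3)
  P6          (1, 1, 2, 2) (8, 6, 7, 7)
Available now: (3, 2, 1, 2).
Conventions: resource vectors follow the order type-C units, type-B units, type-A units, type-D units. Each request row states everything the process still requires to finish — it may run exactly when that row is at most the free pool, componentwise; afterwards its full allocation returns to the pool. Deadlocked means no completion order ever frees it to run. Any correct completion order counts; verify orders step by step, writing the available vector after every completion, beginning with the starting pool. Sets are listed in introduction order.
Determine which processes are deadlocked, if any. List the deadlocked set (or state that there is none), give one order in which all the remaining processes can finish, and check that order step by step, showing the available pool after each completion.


Deadlocked set: P8, P5, P9 and P6.
Key observation: after P7, P1 complete, (5, 5, 2, 7) is the best the pool ever gets, yet each leftover process wants more type-C units.
A valid finishing order for the others: P7, P1. Verifying each step:
  pool = (3, 2, 1, 2)
  P7: need (1, 2, 1, 1) fits (3, 2, 1, 2); releases (0, 0, 1, 2), pool now (3, 2, 2, 4)
  P1: need (0, 1, 2, 2) fits (3, 2, 2, 4); releases (2, 3, 0, 3), pool now (5, 5, 2, 7)
None of the blocked processes ever fits:
  P8 still needs (6, 0, 7, 4) but only (5, 5, 2, 7) is free — short on type-C units and type-A units
  P5 still needs (7, 4, 7, 6) but only (5, 5, 2, 7) is free — short on type-C units and type-A units
  P9 still needs (8, 4, 0, 3) but only (5, 5, 2, 7) is free — short on type-C units
  P6 still needs (8, 6, 7, 7) but only (5, 5, 2, 7) is free — short on type-C units, type-B units and type-A units


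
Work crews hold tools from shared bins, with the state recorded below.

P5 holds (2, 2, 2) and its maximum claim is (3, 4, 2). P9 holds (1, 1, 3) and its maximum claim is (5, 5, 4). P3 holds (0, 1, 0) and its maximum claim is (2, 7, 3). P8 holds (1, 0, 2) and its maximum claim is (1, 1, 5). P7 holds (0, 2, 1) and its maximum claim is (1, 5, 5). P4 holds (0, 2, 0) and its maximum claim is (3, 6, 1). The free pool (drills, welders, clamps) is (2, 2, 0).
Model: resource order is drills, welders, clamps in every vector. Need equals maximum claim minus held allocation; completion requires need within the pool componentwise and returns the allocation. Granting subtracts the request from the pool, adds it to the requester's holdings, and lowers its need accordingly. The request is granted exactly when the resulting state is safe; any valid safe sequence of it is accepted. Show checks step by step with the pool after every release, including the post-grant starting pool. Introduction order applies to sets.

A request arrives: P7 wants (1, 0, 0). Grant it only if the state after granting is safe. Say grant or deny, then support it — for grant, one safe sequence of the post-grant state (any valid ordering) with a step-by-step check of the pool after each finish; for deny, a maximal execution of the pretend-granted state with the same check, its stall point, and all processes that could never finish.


DENY: after the grant no complete ordering would exist.
Key observation: after P5, P4 the pool peaks at (3, 6, 2), and each blocked process is short somewhere: P9 on drills; P3 on clamps; P8 on clamps; P7 on clamps.
Pretend the grant happened; the run P5, P4 goes as far as possible. Step-by-step check:
  pool = (1, 2, 0)
  P5: need (1, 2, 0) fits (1, 2, 0); releases (2, 2, 2), pool now (3, 4, 2)
  P4: need (3, 4, 1) fits (3, 4, 2); releases (0, 2, 0), pool now (3, 6, 2)
  P9 cannot run: need (4, 4, 1) vs free (3, 6, 2) (insufficient drills)
  P3 cannot run: need (2, 6, 3) vs free (3, 6, 2) (insufficient clamps)
  P8 cannot run: need (0, 1, 3) vs free (3, 6, 2) (insufficient clamps)
  P7 cannot run: need (0, 3, 4) vs free (3, 6, 2) (insufficient clamps)
Had the request been granted, P9, P3, P8 and P7 could never finish.


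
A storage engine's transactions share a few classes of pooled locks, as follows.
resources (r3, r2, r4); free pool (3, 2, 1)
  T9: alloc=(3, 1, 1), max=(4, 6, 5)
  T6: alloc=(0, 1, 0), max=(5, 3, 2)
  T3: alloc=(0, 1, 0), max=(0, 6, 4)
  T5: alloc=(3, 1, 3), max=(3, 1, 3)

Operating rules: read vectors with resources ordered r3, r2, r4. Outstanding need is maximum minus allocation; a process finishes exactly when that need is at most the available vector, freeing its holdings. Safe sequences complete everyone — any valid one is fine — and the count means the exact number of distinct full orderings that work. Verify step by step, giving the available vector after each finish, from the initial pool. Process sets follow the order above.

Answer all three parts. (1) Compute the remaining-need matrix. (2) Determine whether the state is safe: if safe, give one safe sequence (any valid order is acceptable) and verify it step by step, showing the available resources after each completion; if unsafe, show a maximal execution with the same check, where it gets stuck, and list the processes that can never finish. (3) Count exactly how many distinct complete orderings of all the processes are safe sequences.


(1) Outstanding need per process (order r3, r2, r4):
  T9: (1, 5, 4)
  T6: (5, 2, 2)
  T3: (0, 5, 4)
  T5: (0, 0, 0)
(2) UNSAFE.
Key observation: the pool after T5, T6 is (6, 4, 4); every surviving request exceeds it in r2, so progress ends there.
Going as far as possible: T5, T6; after that, nothing fits. Step-by-step check:
  pool = (3, 2, 1)
  run T5 (needs (0, 0, 0), free (3, 2, 1)); after release of (3, 1, 3) the pool is (6, 3, 4)
  run T6 (needs (5, 2, 2), free (6, 3, 4)); after release of (0, 1, 0) the pool is (6, 4, 4)
  T9 cannot run: need (1, 5, 4) vs free (6, 4, 4) (insufficient r2)
  T3 cannot run: need (0, 5, 4) vs free (6, 4, 4) (insufficient r2)
Permanently blocked: T9 and T3.
(3) Precisely 0 of the possible complete orderings are safe sequences.
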